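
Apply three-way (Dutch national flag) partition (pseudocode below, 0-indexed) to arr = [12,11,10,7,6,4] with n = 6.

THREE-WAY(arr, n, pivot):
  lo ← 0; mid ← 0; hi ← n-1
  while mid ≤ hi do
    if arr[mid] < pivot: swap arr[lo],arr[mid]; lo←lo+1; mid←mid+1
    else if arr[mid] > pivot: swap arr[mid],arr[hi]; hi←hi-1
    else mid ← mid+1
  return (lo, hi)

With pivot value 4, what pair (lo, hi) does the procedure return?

(0, 0)

pivot = 4; lo=0, mid=0, hi=5
arr[mid]=12>4: swap arr[0],arr[5]; hi=4 → [4,11,10,7,6,12]
arr[mid]=4=4: mid=1
arr[mid]=11>4: swap arr[1],arr[4]; hi=3 → [4,6,10,7,11,12]
arr[mid]=6>4: swap arr[1],arr[3]; hi=2 → [4,7,10,6,11,12]
arr[mid]=7>4: swap arr[1],arr[2]; hi=1 → [4,10,7,6,11,12]
arr[mid]=10>4: swap arr[1],arr[1]; hi=0 → [4,10,7,6,11,12]
end: lo=0, hi=0; arr = [4,10,7,6,11,12]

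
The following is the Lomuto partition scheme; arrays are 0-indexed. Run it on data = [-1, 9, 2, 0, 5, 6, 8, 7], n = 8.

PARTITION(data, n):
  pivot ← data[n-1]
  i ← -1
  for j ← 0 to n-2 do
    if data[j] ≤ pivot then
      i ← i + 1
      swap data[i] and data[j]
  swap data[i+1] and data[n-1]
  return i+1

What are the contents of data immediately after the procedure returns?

pivot = data[7] = 7; i = -1
j=0: data[0]=-1 ≤ 7 → i=0, swap data[0],data[0] (no change) → [-1, 9, 2, 0, 5, 6, 8, 7]
j=1: data[1]=9 > 7 → no swap
j=2: data[2]=2 ≤ 7 → i=1, swap data[1],data[2] → [-1, 2, 9, 0, 5, 6, 8, 7]
j=3: data[3]=0 ≤ 7 → i=2, swap data[2],data[3] → [-1, 2, 0, 9, 5, 6, 8, 7]
j=4: data[4]=5 ≤ 7 → i=3, swap data[3],data[4] → [-1, 2, 0, 5, 9, 6, 8, 7]
j=5: data[5]=6 ≤ 7 → i=4, swap data[4],data[5] → [-1, 2, 0, 5, 6, 9, 8, 7]
j=6: data[6]=8 > 7 → no swap
final swap data[5],data[7] → [-1, 2, 0, 5, 6, 7, 8, 9]; return 5

[-1, 2, 0, 5, 6, 7, 8, 9]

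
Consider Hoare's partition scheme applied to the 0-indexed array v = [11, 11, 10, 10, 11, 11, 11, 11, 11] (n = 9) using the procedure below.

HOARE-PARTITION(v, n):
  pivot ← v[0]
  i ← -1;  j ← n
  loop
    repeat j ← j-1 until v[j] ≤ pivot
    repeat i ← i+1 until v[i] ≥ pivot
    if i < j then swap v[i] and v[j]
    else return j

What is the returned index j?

pivot=11
j stops at 8 (11), i stops at 0 (11); swap ⇒ [11, 11, 10, 10, 11, 11, 11, 11, 11]
j stops at 7 (11), i stops at 1 (11); swap ⇒ [11, 11, 10, 10, 11, 11, 11, 11, 11]
j stops at 6 (11), i stops at 4 (11); swap ⇒ [11, 11, 10, 10, 11, 11, 11, 11, 11]
j stops at 5, i stops at 5; i≥j ⇒ return 5. v=[11, 11, 10, 10, 11, 11, 11, 11, 11]

5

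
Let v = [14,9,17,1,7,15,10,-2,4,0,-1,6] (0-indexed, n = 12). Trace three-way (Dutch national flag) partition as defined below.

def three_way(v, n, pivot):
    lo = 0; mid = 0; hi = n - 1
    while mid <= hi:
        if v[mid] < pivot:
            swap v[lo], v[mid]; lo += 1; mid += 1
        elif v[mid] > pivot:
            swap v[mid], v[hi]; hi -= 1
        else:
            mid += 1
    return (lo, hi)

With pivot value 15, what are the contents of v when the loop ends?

[14,9,6,1,7,10,-2,4,0,-1,15,17]

lo=0 mid=0 hi=11
14<15: swap(0,0), lo=1 mid=1 ⇒ [14,9,17,1,7,15,10,-2,4,0,-1,6]
9<15: swap(1,1), lo=2 mid=2 ⇒ [14,9,17,1,7,15,10,-2,4,0,-1,6]
17>15: swap(2,11), hi=10 ⇒ [14,9,6,1,7,15,10,-2,4,0,-1,17]
6<15: swap(2,2), lo=3 mid=3 ⇒ [14,9,6,1,7,15,10,-2,4,0,-1,17]
1<15: swap(3,3), lo=4 mid=4 ⇒ [14,9,6,1,7,15,10,-2,4,0,-1,17]
7<15: swap(4,4), lo=5 mid=5 ⇒ [14,9,6,1,7,15,10,-2,4,0,-1,17]
15=15: mid=6
10<15: swap(5,6), lo=6 mid=7 ⇒ [14,9,6,1,7,10,15,-2,4,0,-1,17]
-2<15: swap(6,7), lo=7 mid=8 ⇒ [14,9,6,1,7,10,-2,15,4,0,-1,17]
4<15: swap(7,8), lo=8 mid=9 ⇒ [14,9,6,1,7,10,-2,4,15,0,-1,17]
0<15: swap(8,9), lo=9 mid=10 ⇒ [14,9,6,1,7,10,-2,4,0,15,-1,17]
-1<15: swap(9,10), lo=10 mid=11 ⇒ [14,9,6,1,7,10,-2,4,0,-1,15,17]
done. lo=10 hi=10; v=[14,9,6,1,7,10,-2,4,0,-1,15,17]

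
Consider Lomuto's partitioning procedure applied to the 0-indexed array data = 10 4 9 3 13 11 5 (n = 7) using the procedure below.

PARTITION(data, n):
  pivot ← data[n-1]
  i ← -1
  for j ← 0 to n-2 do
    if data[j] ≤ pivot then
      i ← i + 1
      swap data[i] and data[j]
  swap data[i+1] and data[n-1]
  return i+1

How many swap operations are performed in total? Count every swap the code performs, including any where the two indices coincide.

pivot=5, i=-1
j=0: 10>5, skip
j=1: 4≤5, i=0, swap(0,1) ⇒ 4 10 9 3 13 11 5
j=2: 9>5, skip
j=3: 3≤5, i=1, swap(1,3) ⇒ 4 3 9 10 13 11 5
j=4: 13>5, skip
j=5: 11>5, skip
swap(2,6) ⇒ 4 3 5 10 13 11 9; return 2

3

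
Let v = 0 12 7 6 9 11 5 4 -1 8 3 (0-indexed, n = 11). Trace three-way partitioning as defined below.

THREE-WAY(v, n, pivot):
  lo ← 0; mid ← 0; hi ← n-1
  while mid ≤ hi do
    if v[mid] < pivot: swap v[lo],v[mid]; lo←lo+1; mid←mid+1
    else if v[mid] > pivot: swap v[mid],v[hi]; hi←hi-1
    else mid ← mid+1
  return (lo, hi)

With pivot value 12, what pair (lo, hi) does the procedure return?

pivot = 12; lo=0, mid=0, hi=10
v[mid]=0<12: swap v[0],v[0]; lo=1,mid=1 → 0 12 7 6 9 11 5 4 -1 8 3
v[mid]=12=12: mid=2
v[mid]=7<12: swap v[1],v[2]; lo=2,mid=3 → 0 7 12 6 9 11 5 4 -1 8 3
v[mid]=6<12: swap v[2],v[3]; lo=3,mid=4 → 0 7 6 12 9 11 5 4 -1 8 3
v[mid]=9<12: swap v[3],v[4]; lo=4,mid=5 → 0 7 6 9 12 11 5 4 -1 8 3
v[mid]=11<12: swap v[4],v[5]; lo=5,mid=6 → 0 7 6 9 11 12 5 4 -1 8 3
v[mid]=5<12: swap v[5],v[6]; lo=6,mid=7 → 0 7 6 9 11 5 12 4 -1 8 3
v[mid]=4<12: swap v[6],v[7]; lo=7,mid=8 → 0 7 6 9 11 5 4 12 -1 8 3
v[mid]=-1<12: swap v[7],v[8]; lo=8,mid=9 → 0 7 6 9 11 5 4 -1 12 8 3
v[mid]=8<12: swap v[8],v[9]; lo=9,mid=10 → 0 7 6 9 11 5 4 -1 8 12 3
v[mid]=3<12: swap v[9],v[10]; lo=10,mid=11 → 0 7 6 9 11 5 4 -1 8 3 12
end: lo=10, hi=10; v = 0 7 6 9 11 5 4 -1 8 3 12

(10, 10)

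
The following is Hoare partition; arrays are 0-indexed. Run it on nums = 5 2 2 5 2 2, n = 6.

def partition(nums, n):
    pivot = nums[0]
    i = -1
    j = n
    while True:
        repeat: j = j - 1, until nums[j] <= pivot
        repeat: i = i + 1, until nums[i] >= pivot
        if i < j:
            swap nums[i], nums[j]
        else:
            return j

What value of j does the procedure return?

3

pivot = nums[0] = 5; i = -1, j = 6
j→5 (nums[5]=2≤5), i→0 (nums[0]=5≥5); i<j, swap → 2 2 2 5 2 5
j→4 (nums[4]=2≤5), i→3 (nums[3]=5≥5); i<j, swap → 2 2 2 2 5 5
j→3, i→4; i≥j, return j=3. nums = 2 2 2 2 5 5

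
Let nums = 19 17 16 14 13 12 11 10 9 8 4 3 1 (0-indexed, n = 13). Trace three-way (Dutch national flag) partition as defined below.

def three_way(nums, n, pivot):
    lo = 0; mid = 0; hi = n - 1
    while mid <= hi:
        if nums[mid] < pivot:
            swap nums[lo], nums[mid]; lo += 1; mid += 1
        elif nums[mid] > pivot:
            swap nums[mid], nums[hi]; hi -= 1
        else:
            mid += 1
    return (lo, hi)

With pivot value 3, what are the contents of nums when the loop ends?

1 3 14 13 12 11 10 9 8 4 16 17 19

pivot = 3; lo=0, mid=0, hi=12
nums[mid]=19>3: swap nums[0],nums[12]; hi=11 → 1 17 16 14 13 12 11 10 9 8 4 3 19
nums[mid]=1<3: swap nums[0],nums[0]; lo=1,mid=1 → 1 17 16 14 13 12 11 10 9 8 4 3 19
nums[mid]=17>3: swap nums[1],nums[11]; hi=10 → 1 3 16 14 13 12 11 10 9 8 4 17 19
nums[mid]=3=3: mid=2
nums[mid]=16>3: swap nums[2],nums[10]; hi=9 → 1 3 4 14 13 12 11 10 9 8 16 17 19
nums[mid]=4>3: swap nums[2],nums[9]; hi=8 → 1 3 8 14 13 12 11 10 9 4 16 17 19
nums[mid]=8>3: swap nums[2],nums[8]; hi=7 → 1 3 9 14 13 12 11 10 8 4 16 17 19
nums[mid]=9>3: swap nums[2],nums[7]; hi=6 → 1 3 10 14 13 12 11 9 8 4 16 17 19
nums[mid]=10>3: swap nums[2],nums[6]; hi=5 → 1 3 11 14 13 12 10 9 8 4 16 17 19
nums[mid]=11>3: swap nums[2],nums[5]; hi=4 → 1 3 12 14 13 11 10 9 8 4 16 17 19
nums[mid]=12>3: swap nums[2],nums[4]; hi=3 → 1 3 13 14 12 11 10 9 8 4 16 17 19
nums[mid]=13>3: swap nums[2],nums[3]; hi=2 → 1 3 14 13 12 11 10 9 8 4 16 17 19
nums[mid]=14>3: swap nums[2],nums[2]; hi=1 → 1 3 14 13 12 11 10 9 8 4 16 17 19
end: lo=1, hi=1; nums = 1 3 14 13 12 11 10 9 8 4 16 17 19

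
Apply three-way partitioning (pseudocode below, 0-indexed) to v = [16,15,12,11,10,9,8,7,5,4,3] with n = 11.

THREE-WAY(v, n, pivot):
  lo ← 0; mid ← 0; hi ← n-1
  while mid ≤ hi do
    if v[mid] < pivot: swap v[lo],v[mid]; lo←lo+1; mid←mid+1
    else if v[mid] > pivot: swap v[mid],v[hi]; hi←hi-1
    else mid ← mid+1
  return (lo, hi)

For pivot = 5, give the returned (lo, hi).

pivot = 5; lo=0, mid=0, hi=10
v[mid]=16>5: swap v[0],v[10]; hi=9 → [3,15,12,11,10,9,8,7,5,4,16]
v[mid]=3<5: swap v[0],v[0]; lo=1,mid=1 → [3,15,12,11,10,9,8,7,5,4,16]
v[mid]=15>5: swap v[1],v[9]; hi=8 → [3,4,12,11,10,9,8,7,5,15,16]
v[mid]=4<5: swap v[1],v[1]; lo=2,mid=2 → [3,4,12,11,10,9,8,7,5,15,16]
v[mid]=12>5: swap v[2],v[8]; hi=7 → [3,4,5,11,10,9,8,7,12,15,16]
v[mid]=5=5: mid=3
v[mid]=11>5: swap v[3],v[7]; hi=6 → [3,4,5,7,10,9,8,11,12,15,16]
v[mid]=7>5: swap v[3],v[6]; hi=5 → [3,4,5,8,10,9,7,11,12,15,16]
v[mid]=8>5: swap v[3],v[5]; hi=4 → [3,4,5,9,10,8,7,11,12,15,16]
v[mid]=9>5: swap v[3],v[4]; hi=3 → [3,4,5,10,9,8,7,11,12,15,16]
v[mid]=10>5: swap v[3],v[3]; hi=2 → [3,4,5,10,9,8,7,11,12,15,16]
end: lo=2, hi=2; v = [3,4,5,10,9,8,7,11,12,15,16]

(2, 2)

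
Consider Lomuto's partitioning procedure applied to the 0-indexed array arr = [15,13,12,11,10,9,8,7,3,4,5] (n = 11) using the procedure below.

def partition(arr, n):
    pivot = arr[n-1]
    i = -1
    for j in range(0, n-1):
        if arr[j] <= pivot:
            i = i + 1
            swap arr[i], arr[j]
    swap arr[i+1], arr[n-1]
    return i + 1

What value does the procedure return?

pivot = arr[10] = 5; i = -1
j=0: arr[0]=15 > 5 → no swap
j=1: arr[1]=13 > 5 → no swap
j=2: arr[2]=12 > 5 → no swap
j=3: arr[3]=11 > 5 → no swap
j=4: arr[4]=10 > 5 → no swap
j=5: arr[5]=9 > 5 → no swap
j=6: arr[6]=8 > 5 → no swap
j=7: arr[7]=7 > 5 → no swap
j=8: arr[8]=3 ≤ 5 → i=0, swap arr[0],arr[8] → [3,13,12,11,10,9,8,7,15,4,5]
j=9: arr[9]=4 ≤ 5 → i=1, swap arr[1],arr[9] → [3,4,12,11,10,9,8,7,15,13,5]
final swap arr[2],arr[10] → [3,4,5,11,10,9,8,7,15,13,12]; return 2

2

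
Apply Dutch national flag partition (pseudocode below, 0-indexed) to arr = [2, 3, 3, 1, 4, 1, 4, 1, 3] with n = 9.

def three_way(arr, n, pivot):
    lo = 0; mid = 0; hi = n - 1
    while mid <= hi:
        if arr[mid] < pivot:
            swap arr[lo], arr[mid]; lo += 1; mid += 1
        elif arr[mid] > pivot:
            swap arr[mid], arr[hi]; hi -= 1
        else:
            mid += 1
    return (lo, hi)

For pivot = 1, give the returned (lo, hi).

lo=0 mid=0 hi=8
2>1: swap(0,8), hi=7 ⇒ [3, 3, 3, 1, 4, 1, 4, 1, 2]
3>1: swap(0,7), hi=6 ⇒ [1, 3, 3, 1, 4, 1, 4, 3, 2]
1=1: mid=1
3>1: swap(1,6), hi=5 ⇒ [1, 4, 3, 1, 4, 1, 3, 3, 2]
4>1: swap(1,5), hi=4 ⇒ [1, 1, 3, 1, 4, 4, 3, 3, 2]
1=1: mid=2
3>1: swap(2,4), hi=3 ⇒ [1, 1, 4, 1, 3, 4, 3, 3, 2]
4>1: swap(2,3), hi=2 ⇒ [1, 1, 1, 4, 3, 4, 3, 3, 2]
1=1: mid=3
done. lo=0 hi=2; arr=[1, 1, 1, 4, 3, 4, 3, 3, 2]

(0, 2)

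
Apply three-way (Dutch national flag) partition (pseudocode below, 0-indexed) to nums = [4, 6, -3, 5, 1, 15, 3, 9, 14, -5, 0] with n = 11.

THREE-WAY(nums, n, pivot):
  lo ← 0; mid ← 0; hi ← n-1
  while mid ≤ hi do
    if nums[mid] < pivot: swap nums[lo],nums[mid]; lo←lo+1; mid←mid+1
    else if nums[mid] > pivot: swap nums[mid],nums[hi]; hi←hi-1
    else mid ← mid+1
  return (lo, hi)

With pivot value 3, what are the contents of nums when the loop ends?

lo=0 mid=0 hi=10
4>3: swap(0,10), hi=9 ⇒ [0, 6, -3, 5, 1, 15, 3, 9, 14, -5, 4]
0<3: swap(0,0), lo=1 mid=1 ⇒ [0, 6, -3, 5, 1, 15, 3, 9, 14, -5, 4]
6>3: swap(1,9), hi=8 ⇒ [0, -5, -3, 5, 1, 15, 3, 9, 14, 6, 4]
-5<3: swap(1,1), lo=2 mid=2 ⇒ [0, -5, -3, 5, 1, 15, 3, 9, 14, 6, 4]
-3<3: swap(2,2), lo=3 mid=3 ⇒ [0, -5, -3, 5, 1, 15, 3, 9, 14, 6, 4]
5>3: swap(3,8), hi=7 ⇒ [0, -5, -3, 14, 1, 15, 3, 9, 5, 6, 4]
14>3: swap(3,7), hi=6 ⇒ [0, -5, -3, 9, 1, 15, 3, 14, 5, 6, 4]
9>3: swap(3,6), hi=5 ⇒ [0, -5, -3, 3, 1, 15, 9, 14, 5, 6, 4]
3=3: mid=4
1<3: swap(3,4), lo=4 mid=5 ⇒ [0, -5, -3, 1, 3, 15, 9, 14, 5, 6, 4]
15>3: swap(5,5), hi=4 ⇒ [0, -5, -3, 1, 3, 15, 9, 14, 5, 6, 4]
done. lo=4 hi=4; nums=[0, -5, -3, 1, 3, 15, 9, 14, 5, 6, 4]

[0, -5, -3, 1, 3, 15, 9, 14, 5, 6, 4]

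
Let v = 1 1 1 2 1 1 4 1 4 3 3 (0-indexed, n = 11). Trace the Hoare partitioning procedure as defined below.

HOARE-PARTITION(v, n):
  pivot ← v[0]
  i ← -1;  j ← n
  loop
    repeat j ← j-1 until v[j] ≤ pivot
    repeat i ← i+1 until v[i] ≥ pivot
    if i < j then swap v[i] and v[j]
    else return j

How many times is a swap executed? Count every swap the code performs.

pivot=1
j stops at 7 (1), i stops at 0 (1); swap ⇒ 1 1 1 2 1 1 4 1 4 3 3
j stops at 5 (1), i stops at 1 (1); swap ⇒ 1 1 1 2 1 1 4 1 4 3 3
j stops at 4 (1), i stops at 2 (1); swap ⇒ 1 1 1 2 1 1 4 1 4 3 3
j stops at 2, i stops at 3; i≥j ⇒ return 2. v=1 1 1 2 1 1 4 1 4 3 3

3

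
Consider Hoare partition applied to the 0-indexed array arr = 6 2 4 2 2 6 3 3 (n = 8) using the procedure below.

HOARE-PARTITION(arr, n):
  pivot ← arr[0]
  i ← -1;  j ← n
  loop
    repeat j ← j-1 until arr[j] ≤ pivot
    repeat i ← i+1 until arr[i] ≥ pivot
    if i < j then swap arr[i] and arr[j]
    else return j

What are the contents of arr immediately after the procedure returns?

3 2 4 2 2 3 6 6

pivot=6
j stops at 7 (3), i stops at 0 (6); swap ⇒ 3 2 4 2 2 6 3 6
j stops at 6 (3), i stops at 5 (6); swap ⇒ 3 2 4 2 2 3 6 6
j stops at 5, i stops at 6; i≥j ⇒ return 5. arr=3 2 4 2 2 3 6 6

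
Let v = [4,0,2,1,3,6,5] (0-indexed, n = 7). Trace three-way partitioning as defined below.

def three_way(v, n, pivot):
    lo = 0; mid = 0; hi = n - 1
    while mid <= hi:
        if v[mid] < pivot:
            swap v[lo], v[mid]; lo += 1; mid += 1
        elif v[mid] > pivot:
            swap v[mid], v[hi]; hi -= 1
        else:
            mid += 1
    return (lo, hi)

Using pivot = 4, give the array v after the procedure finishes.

[0,2,1,3,4,5,6]

pivot = 4; lo=0, mid=0, hi=6
v[mid]=4=4: mid=1
v[mid]=0<4: swap v[0],v[1]; lo=1,mid=2 → [0,4,2,1,3,6,5]
v[mid]=2<4: swap v[1],v[2]; lo=2,mid=3 → [0,2,4,1,3,6,5]
v[mid]=1<4: swap v[2],v[3]; lo=3,mid=4 → [0,2,1,4,3,6,5]
v[mid]=3<4: swap v[3],v[4]; lo=4,mid=5 → [0,2,1,3,4,6,5]
v[mid]=6>4: swap v[5],v[6]; hi=5 → [0,2,1,3,4,5,6]
v[mid]=5>4: swap v[5],v[5]; hi=4 → [0,2,1,3,4,5,6]
end: lo=4, hi=4; v = [0,2,1,3,4,5,6]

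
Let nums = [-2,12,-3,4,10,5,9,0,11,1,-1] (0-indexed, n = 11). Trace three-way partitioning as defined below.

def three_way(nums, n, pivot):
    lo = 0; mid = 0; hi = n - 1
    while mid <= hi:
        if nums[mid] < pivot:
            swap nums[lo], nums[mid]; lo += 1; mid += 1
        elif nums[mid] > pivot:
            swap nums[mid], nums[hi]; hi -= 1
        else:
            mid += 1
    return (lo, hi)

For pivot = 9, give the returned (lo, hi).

(7, 7)

pivot = 9; lo=0, mid=0, hi=10
nums[mid]=-2<9: swap nums[0],nums[0]; lo=1,mid=1 → [-2,12,-3,4,10,5,9,0,11,1,-1]
nums[mid]=12>9: swap nums[1],nums[10]; hi=9 → [-2,-1,-3,4,10,5,9,0,11,1,12]
nums[mid]=-1<9: swap nums[1],nums[1]; lo=2,mid=2 → [-2,-1,-3,4,10,5,9,0,11,1,12]
nums[mid]=-3<9: swap nums[2],nums[2]; lo=3,mid=3 → [-2,-1,-3,4,10,5,9,0,11,1,12]
nums[mid]=4<9: swap nums[3],nums[3]; lo=4,mid=4 → [-2,-1,-3,4,10,5,9,0,11,1,12]
nums[mid]=10>9: swap nums[4],nums[9]; hi=8 → [-2,-1,-3,4,1,5,9,0,11,10,12]
nums[mid]=1<9: swap nums[4],nums[4]; lo=5,mid=5 → [-2,-1,-3,4,1,5,9,0,11,10,12]
nums[mid]=5<9: swap nums[5],nums[5]; lo=6,mid=6 → [-2,-1,-3,4,1,5,9,0,11,10,12]
nums[mid]=9=9: mid=7
nums[mid]=0<9: swap nums[6],nums[7]; lo=7,mid=8 → [-2,-1,-3,4,1,5,0,9,11,10,12]
nums[mid]=11>9: swap nums[8],nums[8]; hi=7 → [-2,-1,-3,4,1,5,0,9,11,10,12]
end: lo=7, hi=7; nums = [-2,-1,-3,4,1,5,0,9,11,10,12]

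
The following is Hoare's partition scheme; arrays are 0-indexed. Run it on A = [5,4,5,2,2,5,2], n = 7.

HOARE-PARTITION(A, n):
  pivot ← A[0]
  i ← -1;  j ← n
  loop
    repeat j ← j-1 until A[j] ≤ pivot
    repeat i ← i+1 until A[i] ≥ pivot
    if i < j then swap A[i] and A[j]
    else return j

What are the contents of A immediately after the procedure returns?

[2,4,5,2,2,5,5]

pivot=5
j stops at 6 (2), i stops at 0 (5); swap ⇒ [2,4,5,2,2,5,5]
j stops at 5 (5), i stops at 2 (5); swap ⇒ [2,4,5,2,2,5,5]
j stops at 4, i stops at 5; i≥j ⇒ return 4. A=[2,4,5,2,2,5,5]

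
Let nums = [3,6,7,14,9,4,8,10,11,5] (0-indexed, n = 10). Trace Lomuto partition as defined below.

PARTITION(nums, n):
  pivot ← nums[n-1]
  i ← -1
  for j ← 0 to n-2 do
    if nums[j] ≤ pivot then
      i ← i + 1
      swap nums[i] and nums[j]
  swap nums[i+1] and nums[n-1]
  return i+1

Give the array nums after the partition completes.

pivot=5, i=-1
j=0: 3≤5, i=0, swap(0,0) ⇒ [3,6,7,14,9,4,8,10,11,5]
j=1: 6>5, skip
j=2: 7>5, skip
j=3: 14>5, skip
j=4: 9>5, skip
j=5: 4≤5, i=1, swap(1,5) ⇒ [3,4,7,14,9,6,8,10,11,5]
j=6: 8>5, skip
j=7: 10>5, skip
j=8: 11>5, skip
swap(2,9) ⇒ [3,4,5,14,9,6,8,10,11,7]; return 2

[3,4,5,14,9,6,8,10,11,7]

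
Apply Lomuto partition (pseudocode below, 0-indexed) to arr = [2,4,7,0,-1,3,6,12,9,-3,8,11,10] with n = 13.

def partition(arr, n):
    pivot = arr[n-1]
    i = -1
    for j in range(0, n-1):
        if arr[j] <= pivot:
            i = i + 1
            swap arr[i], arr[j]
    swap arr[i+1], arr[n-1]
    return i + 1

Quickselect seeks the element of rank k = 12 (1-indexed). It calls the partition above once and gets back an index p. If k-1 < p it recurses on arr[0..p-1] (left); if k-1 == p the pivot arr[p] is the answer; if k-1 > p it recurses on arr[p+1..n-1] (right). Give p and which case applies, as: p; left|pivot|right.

pivot = arr[12] = 10; i = -1
j=0: arr[0]=2 ≤ 10 → i=0, swap arr[0],arr[0] (no change) → [2,4,7,0,-1,3,6,12,9,-3,8,11,10]
j=1: arr[1]=4 ≤ 10 → i=1, swap arr[1],arr[1] (no change) → [2,4,7,0,-1,3,6,12,9,-3,8,11,10]
j=2: arr[2]=7 ≤ 10 → i=2, swap arr[2],arr[2] (no change) → [2,4,7,0,-1,3,6,12,9,-3,8,11,10]
j=3: arr[3]=0 ≤ 10 → i=3, swap arr[3],arr[3] (no change) → [2,4,7,0,-1,3,6,12,9,-3,8,11,10]
j=4: arr[4]=-1 ≤ 10 → i=4, swap arr[4],arr[4] (no change) → [2,4,7,0,-1,3,6,12,9,-3,8,11,10]
j=5: arr[5]=3 ≤ 10 → i=5, swap arr[5],arr[5] (no change) → [2,4,7,0,-1,3,6,12,9,-3,8,11,10]
j=6: arr[6]=6 ≤ 10 → i=6, swap arr[6],arr[6] (no change) → [2,4,7,0,-1,3,6,12,9,-3,8,11,10]
j=7: arr[7]=12 > 10 → no swap
j=8: arr[8]=9 ≤ 10 → i=7, swap arr[7],arr[8] → [2,4,7,0,-1,3,6,9,12,-3,8,11,10]
j=9: arr[9]=-3 ≤ 10 → i=8, swap arr[8],arr[9] → [2,4,7,0,-1,3,6,9,-3,12,8,11,10]
j=10: arr[10]=8 ≤ 10 → i=9, swap arr[9],arr[10] → [2,4,7,0,-1,3,6,9,-3,8,12,11,10]
j=11: arr[11]=11 > 10 → no swap
final swap arr[10],arr[12] → [2,4,7,0,-1,3,6,9,-3,8,10,11,12]; return 10
p = 10; k-1 = 11 > 10 ⇒ right

10; right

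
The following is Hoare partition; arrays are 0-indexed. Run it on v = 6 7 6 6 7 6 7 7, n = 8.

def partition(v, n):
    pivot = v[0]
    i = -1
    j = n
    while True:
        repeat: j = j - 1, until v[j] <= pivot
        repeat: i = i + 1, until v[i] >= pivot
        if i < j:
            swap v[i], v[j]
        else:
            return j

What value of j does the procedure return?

2

pivot=6
j stops at 5 (6), i stops at 0 (6); swap ⇒ 6 7 6 6 7 6 7 7
j stops at 3 (6), i stops at 1 (7); swap ⇒ 6 6 6 7 7 6 7 7
j stops at 2, i stops at 2; i≥j ⇒ return 2. v=6 6 6 7 7 6 7 7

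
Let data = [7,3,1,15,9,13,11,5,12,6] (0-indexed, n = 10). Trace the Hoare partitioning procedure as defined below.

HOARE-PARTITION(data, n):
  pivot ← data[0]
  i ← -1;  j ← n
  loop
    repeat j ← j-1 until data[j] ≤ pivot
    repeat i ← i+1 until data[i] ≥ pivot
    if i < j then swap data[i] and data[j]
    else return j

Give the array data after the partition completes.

pivot = data[0] = 7; i = -1, j = 10
j→9 (data[9]=6≤7), i→0 (data[0]=7≥7); i<j, swap → [6,3,1,15,9,13,11,5,12,7]
j→7 (data[7]=5≤7), i→3 (data[3]=15≥7); i<j, swap → [6,3,1,5,9,13,11,15,12,7]
j→3, i→4; i≥j, return j=3. data = [6,3,1,5,9,13,11,15,12,7]

[6,3,1,5,9,13,11,15,12,7]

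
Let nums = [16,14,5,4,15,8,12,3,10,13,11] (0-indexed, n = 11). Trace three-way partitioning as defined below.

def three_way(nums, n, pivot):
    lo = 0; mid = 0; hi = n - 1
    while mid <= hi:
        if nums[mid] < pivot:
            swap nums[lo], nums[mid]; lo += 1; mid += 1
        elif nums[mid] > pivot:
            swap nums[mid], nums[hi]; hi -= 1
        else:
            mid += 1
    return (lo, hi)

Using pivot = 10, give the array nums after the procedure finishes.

pivot = 10; lo=0, mid=0, hi=10
nums[mid]=16>10: swap nums[0],nums[10]; hi=9 → [11,14,5,4,15,8,12,3,10,13,16]
nums[mid]=11>10: swap nums[0],nums[9]; hi=8 → [13,14,5,4,15,8,12,3,10,11,16]
nums[mid]=13>10: swap nums[0],nums[8]; hi=7 → [10,14,5,4,15,8,12,3,13,11,16]
nums[mid]=10=10: mid=1
nums[mid]=14>10: swap nums[1],nums[7]; hi=6 → [10,3,5,4,15,8,12,14,13,11,16]
nums[mid]=3<10: swap nums[0],nums[1]; lo=1,mid=2 → [3,10,5,4,15,8,12,14,13,11,16]
nums[mid]=5<10: swap nums[1],nums[2]; lo=2,mid=3 → [3,5,10,4,15,8,12,14,13,11,16]
nums[mid]=4<10: swap nums[2],nums[3]; lo=3,mid=4 → [3,5,4,10,15,8,12,14,13,11,16]
nums[mid]=15>10: swap nums[4],nums[6]; hi=5 → [3,5,4,10,12,8,15,14,13,11,16]
nums[mid]=12>10: swap nums[4],nums[5]; hi=4 → [3,5,4,10,8,12,15,14,13,11,16]
nums[mid]=8<10: swap nums[3],nums[4]; lo=4,mid=5 → [3,5,4,8,10,12,15,14,13,11,16]
end: lo=4, hi=4; nums = [3,5,4,8,10,12,15,14,13,11,16]

[3,5,4,8,10,12,15,14,13,11,16]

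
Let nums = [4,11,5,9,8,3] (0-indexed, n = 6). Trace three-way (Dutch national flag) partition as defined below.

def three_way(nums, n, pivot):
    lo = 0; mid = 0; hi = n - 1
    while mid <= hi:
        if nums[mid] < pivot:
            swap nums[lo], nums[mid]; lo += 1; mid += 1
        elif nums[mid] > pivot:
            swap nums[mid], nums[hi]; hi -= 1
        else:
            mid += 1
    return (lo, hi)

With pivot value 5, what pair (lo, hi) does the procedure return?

(2, 2)

pivot = 5; lo=0, mid=0, hi=5
nums[mid]=4<5: swap nums[0],nums[0]; lo=1,mid=1 → [4,11,5,9,8,3]
nums[mid]=11>5: swap nums[1],nums[5]; hi=4 → [4,3,5,9,8,11]
nums[mid]=3<5: swap nums[1],nums[1]; lo=2,mid=2 → [4,3,5,9,8,11]
nums[mid]=5=5: mid=3
nums[mid]=9>5: swap nums[3],nums[4]; hi=3 → [4,3,5,8,9,11]
nums[mid]=8>5: swap nums[3],nums[3]; hi=2 → [4,3,5,8,9,11]
end: lo=2, hi=2; nums = [4,3,5,8,9,11]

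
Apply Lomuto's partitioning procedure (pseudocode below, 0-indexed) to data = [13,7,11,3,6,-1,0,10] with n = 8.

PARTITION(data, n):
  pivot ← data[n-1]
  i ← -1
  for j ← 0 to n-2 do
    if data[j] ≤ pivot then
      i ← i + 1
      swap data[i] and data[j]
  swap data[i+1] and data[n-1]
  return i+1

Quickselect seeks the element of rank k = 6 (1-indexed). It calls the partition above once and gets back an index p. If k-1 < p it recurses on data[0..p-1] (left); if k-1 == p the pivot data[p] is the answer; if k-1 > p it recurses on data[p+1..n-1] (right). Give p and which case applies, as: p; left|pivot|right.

pivot=10, i=-1
j=0: 13>10, skip
j=1: 7≤10, i=0, swap(0,1) ⇒ [7,13,11,3,6,-1,0,10]
j=2: 11>10, skip
j=3: 3≤10, i=1, swap(1,3) ⇒ [7,3,11,13,6,-1,0,10]
j=4: 6≤10, i=2, swap(2,4) ⇒ [7,3,6,13,11,-1,0,10]
j=5: -1≤10, i=3, swap(3,5) ⇒ [7,3,6,-1,11,13,0,10]
j=6: 0≤10, i=4, swap(4,6) ⇒ [7,3,6,-1,0,13,11,10]
swap(5,7) ⇒ [7,3,6,-1,0,10,11,13]; return 5
p = 5; k-1 = 5 == 5 ⇒ pivot

5; pivot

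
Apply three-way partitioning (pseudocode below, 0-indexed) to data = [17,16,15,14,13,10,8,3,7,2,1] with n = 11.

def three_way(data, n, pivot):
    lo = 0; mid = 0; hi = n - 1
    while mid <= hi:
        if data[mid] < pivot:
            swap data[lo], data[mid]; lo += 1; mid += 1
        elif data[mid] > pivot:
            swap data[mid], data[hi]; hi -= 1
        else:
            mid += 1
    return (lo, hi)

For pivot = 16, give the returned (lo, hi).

lo=0 mid=0 hi=10
17>16: swap(0,10), hi=9 ⇒ [1,16,15,14,13,10,8,3,7,2,17]
1<16: swap(0,0), lo=1 mid=1 ⇒ [1,16,15,14,13,10,8,3,7,2,17]
16=16: mid=2
15<16: swap(1,2), lo=2 mid=3 ⇒ [1,15,16,14,13,10,8,3,7,2,17]
14<16: swap(2,3), lo=3 mid=4 ⇒ [1,15,14,16,13,10,8,3,7,2,17]
13<16: swap(3,4), lo=4 mid=5 ⇒ [1,15,14,13,16,10,8,3,7,2,17]
10<16: swap(4,5), lo=5 mid=6 ⇒ [1,15,14,13,10,16,8,3,7,2,17]
8<16: swap(5,6), lo=6 mid=7 ⇒ [1,15,14,13,10,8,16,3,7,2,17]
3<16: swap(6,7), lo=7 mid=8 ⇒ [1,15,14,13,10,8,3,16,7,2,17]
7<16: swap(7,8), lo=8 mid=9 ⇒ [1,15,14,13,10,8,3,7,16,2,17]
2<16: swap(8,9), lo=9 mid=10 ⇒ [1,15,14,13,10,8,3,7,2,16,17]
done. lo=9 hi=9; data=[1,15,14,13,10,8,3,7,2,16,17]

(9, 9)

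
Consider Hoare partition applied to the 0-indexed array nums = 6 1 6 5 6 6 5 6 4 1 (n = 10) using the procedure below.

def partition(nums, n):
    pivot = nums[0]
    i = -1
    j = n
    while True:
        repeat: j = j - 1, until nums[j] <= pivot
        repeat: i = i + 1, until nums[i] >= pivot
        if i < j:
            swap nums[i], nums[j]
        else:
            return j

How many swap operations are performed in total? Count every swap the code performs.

pivot = nums[0] = 6; i = -1, j = 10
j→9 (nums[9]=1≤6), i→0 (nums[0]=6≥6); i<j, swap → 1 1 6 5 6 6 5 6 4 6
j→8 (nums[8]=4≤6), i→2 (nums[2]=6≥6); i<j, swap → 1 1 4 5 6 6 5 6 6 6
j→7 (nums[7]=6≤6), i→4 (nums[4]=6≥6); i<j, swap → 1 1 4 5 6 6 5 6 6 6
j→6 (nums[6]=5≤6), i→5 (nums[5]=6≥6); i<j, swap → 1 1 4 5 6 5 6 6 6 6
j→5, i→6; i≥j, return j=5. nums = 1 1 4 5 6 5 6 6 6 6

4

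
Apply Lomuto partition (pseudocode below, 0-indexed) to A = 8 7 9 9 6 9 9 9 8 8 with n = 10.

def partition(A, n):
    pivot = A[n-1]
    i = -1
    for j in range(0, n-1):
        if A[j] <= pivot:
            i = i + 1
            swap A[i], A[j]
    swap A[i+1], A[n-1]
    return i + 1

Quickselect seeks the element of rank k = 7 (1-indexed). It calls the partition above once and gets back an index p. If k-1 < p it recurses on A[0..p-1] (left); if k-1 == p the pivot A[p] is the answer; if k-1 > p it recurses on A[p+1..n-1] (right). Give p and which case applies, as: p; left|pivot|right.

4; right

pivot = A[9] = 8; i = -1
j=0: A[0]=8 ≤ 8 → i=0, swap A[0],A[0] (no change) → 8 7 9 9 6 9 9 9 8 8
j=1: A[1]=7 ≤ 8 → i=1, swap A[1],A[1] (no change) → 8 7 9 9 6 9 9 9 8 8
j=2: A[2]=9 > 8 → no swap
j=3: A[3]=9 > 8 → no swap
j=4: A[4]=6 ≤ 8 → i=2, swap A[2],A[4] → 8 7 6 9 9 9 9 9 8 8
j=5: A[5]=9 > 8 → no swap
j=6: A[6]=9 > 8 → no swap
j=7: A[7]=9 > 8 → no swap
j=8: A[8]=8 ≤ 8 → i=3, swap A[3],A[8] → 8 7 6 8 9 9 9 9 9 8
final swap A[4],A[9] → 8 7 6 8 8 9 9 9 9 9; return 4
p = 4; k-1 = 6 > 4 ⇒ right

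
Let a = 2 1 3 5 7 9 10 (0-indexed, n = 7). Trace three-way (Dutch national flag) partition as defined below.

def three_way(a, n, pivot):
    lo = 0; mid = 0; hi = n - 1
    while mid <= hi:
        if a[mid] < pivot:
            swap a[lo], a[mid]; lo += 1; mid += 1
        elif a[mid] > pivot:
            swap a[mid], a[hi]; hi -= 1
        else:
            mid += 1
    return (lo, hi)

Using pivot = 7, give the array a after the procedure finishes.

pivot = 7; lo=0, mid=0, hi=6
a[mid]=2<7: swap a[0],a[0]; lo=1,mid=1 → 2 1 3 5 7 9 10
a[mid]=1<7: swap a[1],a[1]; lo=2,mid=2 → 2 1 3 5 7 9 10
a[mid]=3<7: swap a[2],a[2]; lo=3,mid=3 → 2 1 3 5 7 9 10
a[mid]=5<7: swap a[3],a[3]; lo=4,mid=4 → 2 1 3 5 7 9 10
a[mid]=7=7: mid=5
a[mid]=9>7: swap a[5],a[6]; hi=5 → 2 1 3 5 7 10 9
a[mid]=10>7: swap a[5],a[5]; hi=4 → 2 1 3 5 7 10 9
end: lo=4, hi=4; a = 2 1 3 5 7 10 9

2 1 3 5 7 10 9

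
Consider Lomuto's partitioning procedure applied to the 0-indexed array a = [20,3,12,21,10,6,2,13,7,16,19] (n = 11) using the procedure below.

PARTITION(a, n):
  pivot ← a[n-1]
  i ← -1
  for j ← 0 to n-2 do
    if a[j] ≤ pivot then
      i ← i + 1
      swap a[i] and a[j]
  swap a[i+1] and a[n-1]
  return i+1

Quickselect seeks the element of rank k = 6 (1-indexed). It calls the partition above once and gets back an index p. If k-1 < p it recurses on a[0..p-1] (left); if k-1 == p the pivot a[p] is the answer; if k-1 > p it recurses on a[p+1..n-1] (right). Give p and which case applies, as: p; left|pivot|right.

pivot = a[10] = 19; i = -1
j=0: a[0]=20 > 19 → no swap
j=1: a[1]=3 ≤ 19 → i=0, swap a[0],a[1] → [3,20,12,21,10,6,2,13,7,16,19]
j=2: a[2]=12 ≤ 19 → i=1, swap a[1],a[2] → [3,12,20,21,10,6,2,13,7,16,19]
j=3: a[3]=21 > 19 → no swap
j=4: a[4]=10 ≤ 19 → i=2, swap a[2],a[4] → [3,12,10,21,20,6,2,13,7,16,19]
j=5: a[5]=6 ≤ 19 → i=3, swap a[3],a[5] → [3,12,10,6,20,21,2,13,7,16,19]
j=6: a[6]=2 ≤ 19 → i=4, swap a[4],a[6] → [3,12,10,6,2,21,20,13,7,16,19]
j=7: a[7]=13 ≤ 19 → i=5, swap a[5],a[7] → [3,12,10,6,2,13,20,21,7,16,19]
j=8: a[8]=7 ≤ 19 → i=6, swap a[6],a[8] → [3,12,10,6,2,13,7,21,20,16,19]
j=9: a[9]=16 ≤ 19 → i=7, swap a[7],a[9] → [3,12,10,6,2,13,7,16,20,21,19]
final swap a[8],a[10] → [3,12,10,6,2,13,7,16,19,21,20]; return 8
p = 8; k-1 = 5 < 8 ⇒ left

8; left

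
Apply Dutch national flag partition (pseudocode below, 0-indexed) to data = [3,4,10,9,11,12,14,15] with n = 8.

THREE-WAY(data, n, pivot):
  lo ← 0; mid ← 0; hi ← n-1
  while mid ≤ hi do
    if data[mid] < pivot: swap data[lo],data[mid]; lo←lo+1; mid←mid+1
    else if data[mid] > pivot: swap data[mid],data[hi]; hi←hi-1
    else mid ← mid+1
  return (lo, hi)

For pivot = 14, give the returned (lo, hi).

pivot = 14; lo=0, mid=0, hi=7
data[mid]=3<14: swap data[0],data[0]; lo=1,mid=1 → [3,4,10,9,11,12,14,15]
data[mid]=4<14: swap data[1],data[1]; lo=2,mid=2 → [3,4,10,9,11,12,14,15]
data[mid]=10<14: swap data[2],data[2]; lo=3,mid=3 → [3,4,10,9,11,12,14,15]
data[mid]=9<14: swap data[3],data[3]; lo=4,mid=4 → [3,4,10,9,11,12,14,15]
data[mid]=11<14: swap data[4],data[4]; lo=5,mid=5 → [3,4,10,9,11,12,14,15]
data[mid]=12<14: swap data[5],data[5]; lo=6,mid=6 → [3,4,10,9,11,12,14,15]
data[mid]=14=14: mid=7
data[mid]=15>14: swap data[7],data[7]; hi=6 → [3,4,10,9,11,12,14,15]
end: lo=6, hi=6; data = [3,4,10,9,11,12,14,15]

(6, 6)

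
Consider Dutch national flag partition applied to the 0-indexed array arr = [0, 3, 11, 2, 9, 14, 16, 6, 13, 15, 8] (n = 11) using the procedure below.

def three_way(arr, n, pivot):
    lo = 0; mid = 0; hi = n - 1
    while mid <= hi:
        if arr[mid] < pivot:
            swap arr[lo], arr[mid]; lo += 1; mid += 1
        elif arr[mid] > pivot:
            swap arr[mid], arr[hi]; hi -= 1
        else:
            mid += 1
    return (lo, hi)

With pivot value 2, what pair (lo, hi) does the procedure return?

(1, 1)

lo=0 mid=0 hi=10
0<2: swap(0,0), lo=1 mid=1 ⇒ [0, 3, 11, 2, 9, 14, 16, 6, 13, 15, 8]
3>2: swap(1,10), hi=9 ⇒ [0, 8, 11, 2, 9, 14, 16, 6, 13, 15, 3]
8>2: swap(1,9), hi=8 ⇒ [0, 15, 11, 2, 9, 14, 16, 6, 13, 8, 3]
15>2: swap(1,8), hi=7 ⇒ [0, 13, 11, 2, 9, 14, 16, 6, 15, 8, 3]
13>2: swap(1,7), hi=6 ⇒ [0, 6, 11, 2, 9, 14, 16, 13, 15, 8, 3]
6>2: swap(1,6), hi=5 ⇒ [0, 16, 11, 2, 9, 14, 6, 13, 15, 8, 3]
16>2: swap(1,5), hi=4 ⇒ [0, 14, 11, 2, 9, 16, 6, 13, 15, 8, 3]
14>2: swap(1,4), hi=3 ⇒ [0, 9, 11, 2, 14, 16, 6, 13, 15, 8, 3]
9>2: swap(1,3), hi=2 ⇒ [0, 2, 11, 9, 14, 16, 6, 13, 15, 8, 3]
2=2: mid=2
11>2: swap(2,2), hi=1 ⇒ [0, 2, 11, 9, 14, 16, 6, 13, 15, 8, 3]
done. lo=1 hi=1; arr=[0, 2, 11, 9, 14, 16, 6, 13, 15, 8, 3]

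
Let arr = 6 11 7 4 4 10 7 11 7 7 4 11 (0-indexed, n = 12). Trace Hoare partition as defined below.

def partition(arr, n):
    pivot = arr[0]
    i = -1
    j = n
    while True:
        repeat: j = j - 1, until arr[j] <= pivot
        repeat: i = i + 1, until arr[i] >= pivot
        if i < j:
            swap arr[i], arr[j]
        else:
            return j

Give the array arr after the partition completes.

pivot = arr[0] = 6; i = -1, j = 12
j→10 (arr[10]=4≤6), i→0 (arr[0]=6≥6); i<j, swap → 4 11 7 4 4 10 7 11 7 7 6 11
j→4 (arr[4]=4≤6), i→1 (arr[1]=11≥6); i<j, swap → 4 4 7 4 11 10 7 11 7 7 6 11
j→3 (arr[3]=4≤6), i→2 (arr[2]=7≥6); i<j, swap → 4 4 4 7 11 10 7 11 7 7 6 11
j→2, i→3; i≥j, return j=2. arr = 4 4 4 7 11 10 7 11 7 7 6 11

4 4 4 7 11 10 7 11 7 7 6 11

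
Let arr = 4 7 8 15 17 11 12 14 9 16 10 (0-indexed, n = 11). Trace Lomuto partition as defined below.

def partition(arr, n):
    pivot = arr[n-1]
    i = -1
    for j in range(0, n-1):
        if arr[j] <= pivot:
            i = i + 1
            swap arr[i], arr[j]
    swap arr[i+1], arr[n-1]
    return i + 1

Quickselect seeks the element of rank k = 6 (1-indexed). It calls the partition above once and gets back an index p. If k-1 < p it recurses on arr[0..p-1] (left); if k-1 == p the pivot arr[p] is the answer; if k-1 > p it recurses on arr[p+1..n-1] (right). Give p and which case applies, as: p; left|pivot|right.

4; right

pivot = arr[10] = 10; i = -1
j=0: arr[0]=4 ≤ 10 → i=0, swap arr[0],arr[0] (no change) → 4 7 8 15 17 11 12 14 9 16 10
j=1: arr[1]=7 ≤ 10 → i=1, swap arr[1],arr[1] (no change) → 4 7 8 15 17 11 12 14 9 16 10
j=2: arr[2]=8 ≤ 10 → i=2, swap arr[2],arr[2] (no change) → 4 7 8 15 17 11 12 14 9 16 10
j=3: arr[3]=15 > 10 → no swap
j=4: arr[4]=17 > 10 → no swap
j=5: arr[5]=11 > 10 → no swap
j=6: arr[6]=12 > 10 → no swap
j=7: arr[7]=14 > 10 → no swap
j=8: arr[8]=9 ≤ 10 → i=3, swap arr[3],arr[8] → 4 7 8 9 17 11 12 14 15 16 10
j=9: arr[9]=16 > 10 → no swap
final swap arr[4],arr[10] → 4 7 8 9 10 11 12 14 15 16 17; return 4
p = 4; k-1 = 5 > 4 ⇒ right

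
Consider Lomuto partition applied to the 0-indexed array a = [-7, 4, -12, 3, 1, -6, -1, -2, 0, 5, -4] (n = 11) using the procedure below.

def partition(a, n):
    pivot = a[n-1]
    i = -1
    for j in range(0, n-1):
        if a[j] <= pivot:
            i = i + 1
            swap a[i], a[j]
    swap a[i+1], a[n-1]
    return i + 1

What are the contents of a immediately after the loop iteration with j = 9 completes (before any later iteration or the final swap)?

pivot=-4, i=-1
j=0: -7≤-4, i=0, swap(0,0) ⇒ [-7, 4, -12, 3, 1, -6, -1, -2, 0, 5, -4]
j=1: 4>-4, skip
j=2: -12≤-4, i=1, swap(1,2) ⇒ [-7, -12, 4, 3, 1, -6, -1, -2, 0, 5, -4]
j=3: 3>-4, skip
j=4: 1>-4, skip
j=5: -6≤-4, i=2, swap(2,5) ⇒ [-7, -12, -6, 3, 1, 4, -1, -2, 0, 5, -4]
j=6: -1>-4, skip
j=7: -2>-4, skip
j=8: 0>-4, skip
j=9: 5>-4, skip
(after j=9) a = [-7, -12, -6, 3, 1, 4, -1, -2, 0, 5, -4]

[-7, -12, -6, 3, 1, 4, -1, -2, 0, 5, -4]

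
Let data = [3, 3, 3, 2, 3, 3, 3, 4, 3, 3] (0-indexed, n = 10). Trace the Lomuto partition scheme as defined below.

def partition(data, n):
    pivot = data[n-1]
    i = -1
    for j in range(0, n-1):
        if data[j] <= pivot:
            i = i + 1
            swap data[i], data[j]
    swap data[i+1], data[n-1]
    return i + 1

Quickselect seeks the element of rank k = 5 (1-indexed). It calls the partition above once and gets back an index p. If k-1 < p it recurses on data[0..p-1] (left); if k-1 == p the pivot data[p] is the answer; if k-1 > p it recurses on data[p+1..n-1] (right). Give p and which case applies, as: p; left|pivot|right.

8; left

pivot=3, i=-1
j=0: 3≤3, i=0, swap(0,0) ⇒ [3, 3, 3, 2, 3, 3, 3, 4, 3, 3]
j=1: 3≤3, i=1, swap(1,1) ⇒ [3, 3, 3, 2, 3, 3, 3, 4, 3, 3]
j=2: 3≤3, i=2, swap(2,2) ⇒ [3, 3, 3, 2, 3, 3, 3, 4, 3, 3]
j=3: 2≤3, i=3, swap(3,3) ⇒ [3, 3, 3, 2, 3, 3, 3, 4, 3, 3]
j=4: 3≤3, i=4, swap(4,4) ⇒ [3, 3, 3, 2, 3, 3, 3, 4, 3, 3]
j=5: 3≤3, i=5, swap(5,5) ⇒ [3, 3, 3, 2, 3, 3, 3, 4, 3, 3]
j=6: 3≤3, i=6, swap(6,6) ⇒ [3, 3, 3, 2, 3, 3, 3, 4, 3, 3]
j=7: 4>3, skip
j=8: 3≤3, i=7, swap(7,8) ⇒ [3, 3, 3, 2, 3, 3, 3, 3, 4, 3]
swap(8,9) ⇒ [3, 3, 3, 2, 3, 3, 3, 3, 3, 4]; return 8
p = 8; k-1 = 4 < 8 ⇒ left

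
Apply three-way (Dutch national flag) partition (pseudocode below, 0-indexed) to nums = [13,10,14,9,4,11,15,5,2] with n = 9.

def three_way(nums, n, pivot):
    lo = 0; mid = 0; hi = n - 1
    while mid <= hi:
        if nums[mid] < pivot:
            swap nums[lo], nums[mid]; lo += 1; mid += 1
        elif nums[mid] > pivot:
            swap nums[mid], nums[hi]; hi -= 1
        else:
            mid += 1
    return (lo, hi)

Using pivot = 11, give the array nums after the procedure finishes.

[2,10,5,9,4,11,15,14,13]

pivot = 11; lo=0, mid=0, hi=8
nums[mid]=13>11: swap nums[0],nums[8]; hi=7 → [2,10,14,9,4,11,15,5,13]
nums[mid]=2<11: swap nums[0],nums[0]; lo=1,mid=1 → [2,10,14,9,4,11,15,5,13]
nums[mid]=10<11: swap nums[1],nums[1]; lo=2,mid=2 → [2,10,14,9,4,11,15,5,13]
nums[mid]=14>11: swap nums[2],nums[7]; hi=6 → [2,10,5,9,4,11,15,14,13]
nums[mid]=5<11: swap nums[2],nums[2]; lo=3,mid=3 → [2,10,5,9,4,11,15,14,13]
nums[mid]=9<11: swap nums[3],nums[3]; lo=4,mid=4 → [2,10,5,9,4,11,15,14,13]
nums[mid]=4<11: swap nums[4],nums[4]; lo=5,mid=5 → [2,10,5,9,4,11,15,14,13]
nums[mid]=11=11: mid=6
nums[mid]=15>11: swap nums[6],nums[6]; hi=5 → [2,10,5,9,4,11,15,14,13]
end: lo=5, hi=5; nums = [2,10,5,9,4,11,15,14,13]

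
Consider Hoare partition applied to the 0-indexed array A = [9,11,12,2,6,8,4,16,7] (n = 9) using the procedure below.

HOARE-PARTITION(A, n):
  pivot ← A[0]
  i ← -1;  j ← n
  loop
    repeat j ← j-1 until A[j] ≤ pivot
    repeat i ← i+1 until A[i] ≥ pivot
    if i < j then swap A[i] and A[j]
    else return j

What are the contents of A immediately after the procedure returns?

pivot = A[0] = 9; i = -1, j = 9
j→8 (A[8]=7≤9), i→0 (A[0]=9≥9); i<j, swap → [7,11,12,2,6,8,4,16,9]
j→6 (A[6]=4≤9), i→1 (A[1]=11≥9); i<j, swap → [7,4,12,2,6,8,11,16,9]
j→5 (A[5]=8≤9), i→2 (A[2]=12≥9); i<j, swap → [7,4,8,2,6,12,11,16,9]
j→4, i→5; i≥j, return j=4. A = [7,4,8,2,6,12,11,16,9]

[7,4,8,2,6,12,11,16,9]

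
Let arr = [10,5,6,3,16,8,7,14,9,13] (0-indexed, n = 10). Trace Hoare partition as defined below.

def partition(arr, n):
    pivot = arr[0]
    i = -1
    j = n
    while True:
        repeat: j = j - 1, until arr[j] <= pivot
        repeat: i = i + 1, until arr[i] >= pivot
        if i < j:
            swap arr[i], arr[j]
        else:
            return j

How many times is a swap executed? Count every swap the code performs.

pivot = arr[0] = 10; i = -1, j = 10
j→8 (arr[8]=9≤10), i→0 (arr[0]=10≥10); i<j, swap → [9,5,6,3,16,8,7,14,10,13]
j→6 (arr[6]=7≤10), i→4 (arr[4]=16≥10); i<j, swap → [9,5,6,3,7,8,16,14,10,13]
j→5, i→6; i≥j, return j=5. arr = [9,5,6,3,7,8,16,14,10,13]

2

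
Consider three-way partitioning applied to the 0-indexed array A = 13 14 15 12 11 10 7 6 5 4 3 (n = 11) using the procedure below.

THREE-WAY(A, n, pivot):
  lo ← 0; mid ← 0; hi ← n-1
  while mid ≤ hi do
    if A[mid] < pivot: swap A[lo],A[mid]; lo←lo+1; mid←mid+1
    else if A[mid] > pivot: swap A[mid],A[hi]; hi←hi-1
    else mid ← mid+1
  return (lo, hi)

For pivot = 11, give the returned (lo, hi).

(6, 6)

pivot = 11; lo=0, mid=0, hi=10
A[mid]=13>11: swap A[0],A[10]; hi=9 → 3 14 15 12 11 10 7 6 5 4 13
A[mid]=3<11: swap A[0],A[0]; lo=1,mid=1 → 3 14 15 12 11 10 7 6 5 4 13
A[mid]=14>11: swap A[1],A[9]; hi=8 → 3 4 15 12 11 10 7 6 5 14 13
A[mid]=4<11: swap A[1],A[1]; lo=2,mid=2 → 3 4 15 12 11 10 7 6 5 14 13
A[mid]=15>11: swap A[2],A[8]; hi=7 → 3 4 5 12 11 10 7 6 15 14 13
A[mid]=5<11: swap A[2],A[2]; lo=3,mid=3 → 3 4 5 12 11 10 7 6 15 14 13
A[mid]=12>11: swap A[3],A[7]; hi=6 → 3 4 5 6 11 10 7 12 15 14 13
A[mid]=6<11: swap A[3],A[3]; lo=4,mid=4 → 3 4 5 6 11 10 7 12 15 14 13
A[mid]=11=11: mid=5
A[mid]=10<11: swap A[4],A[5]; lo=5,mid=6 → 3 4 5 6 10 11 7 12 15 14 13
A[mid]=7<11: swap A[5],A[6]; lo=6,mid=7 → 3 4 5 6 10 7 11 12 15 14 13
end: lo=6, hi=6; A = 3 4 5 6 10 7 11 12 15 14 13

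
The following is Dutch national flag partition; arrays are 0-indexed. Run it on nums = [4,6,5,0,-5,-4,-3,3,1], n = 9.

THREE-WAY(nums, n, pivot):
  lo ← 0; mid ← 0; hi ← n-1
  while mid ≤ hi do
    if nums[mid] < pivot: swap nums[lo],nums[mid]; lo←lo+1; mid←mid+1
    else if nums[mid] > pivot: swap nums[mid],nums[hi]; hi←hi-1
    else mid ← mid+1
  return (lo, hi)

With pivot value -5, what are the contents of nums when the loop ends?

pivot = -5; lo=0, mid=0, hi=8
nums[mid]=4>-5: swap nums[0],nums[8]; hi=7 → [1,6,5,0,-5,-4,-3,3,4]
nums[mid]=1>-5: swap nums[0],nums[7]; hi=6 → [3,6,5,0,-5,-4,-3,1,4]
nums[mid]=3>-5: swap nums[0],nums[6]; hi=5 → [-3,6,5,0,-5,-4,3,1,4]
nums[mid]=-3>-5: swap nums[0],nums[5]; hi=4 → [-4,6,5,0,-5,-3,3,1,4]
nums[mid]=-4>-5: swap nums[0],nums[4]; hi=3 → [-5,6,5,0,-4,-3,3,1,4]
nums[mid]=-5=-5: mid=1
nums[mid]=6>-5: swap nums[1],nums[3]; hi=2 → [-5,0,5,6,-4,-3,3,1,4]
nums[mid]=0>-5: swap nums[1],nums[2]; hi=1 → [-5,5,0,6,-4,-3,3,1,4]
nums[mid]=5>-5: swap nums[1],nums[1]; hi=0 → [-5,5,0,6,-4,-3,3,1,4]
end: lo=0, hi=0; nums = [-5,5,0,6,-4,-3,3,1,4]

[-5,5,0,6,-4,-3,3,1,4]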